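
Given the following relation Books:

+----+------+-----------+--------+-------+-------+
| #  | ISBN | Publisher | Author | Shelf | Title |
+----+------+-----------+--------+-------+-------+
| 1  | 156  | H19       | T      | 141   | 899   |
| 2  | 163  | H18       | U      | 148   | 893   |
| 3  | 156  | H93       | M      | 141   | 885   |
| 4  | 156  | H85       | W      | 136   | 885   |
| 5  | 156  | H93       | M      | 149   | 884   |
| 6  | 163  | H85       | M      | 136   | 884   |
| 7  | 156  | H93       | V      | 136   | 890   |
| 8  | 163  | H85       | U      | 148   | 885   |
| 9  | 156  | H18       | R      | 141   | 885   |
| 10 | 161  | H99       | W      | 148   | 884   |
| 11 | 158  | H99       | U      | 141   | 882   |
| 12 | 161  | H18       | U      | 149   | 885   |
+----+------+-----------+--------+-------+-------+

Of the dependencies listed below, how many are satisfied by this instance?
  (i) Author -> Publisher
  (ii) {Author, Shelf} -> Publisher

0

(i) Author -> Publisher: Author=U: rows 2, 8, 11, 12 → Publisher takes values {H18, H85, H99} — violation; Author=M: rows 3, 5, 6 → Publisher takes values {H93, H85} — violation; Author=W: rows 4, 10 → Publisher takes values {H85, H99} — violation — fails.
(ii) {Author, Shelf} -> Publisher: (Author=U, Shelf=148): rows 2, 8 → Publisher takes values {H18, H85} — violation — fails.
None of the 2 dependencies hold.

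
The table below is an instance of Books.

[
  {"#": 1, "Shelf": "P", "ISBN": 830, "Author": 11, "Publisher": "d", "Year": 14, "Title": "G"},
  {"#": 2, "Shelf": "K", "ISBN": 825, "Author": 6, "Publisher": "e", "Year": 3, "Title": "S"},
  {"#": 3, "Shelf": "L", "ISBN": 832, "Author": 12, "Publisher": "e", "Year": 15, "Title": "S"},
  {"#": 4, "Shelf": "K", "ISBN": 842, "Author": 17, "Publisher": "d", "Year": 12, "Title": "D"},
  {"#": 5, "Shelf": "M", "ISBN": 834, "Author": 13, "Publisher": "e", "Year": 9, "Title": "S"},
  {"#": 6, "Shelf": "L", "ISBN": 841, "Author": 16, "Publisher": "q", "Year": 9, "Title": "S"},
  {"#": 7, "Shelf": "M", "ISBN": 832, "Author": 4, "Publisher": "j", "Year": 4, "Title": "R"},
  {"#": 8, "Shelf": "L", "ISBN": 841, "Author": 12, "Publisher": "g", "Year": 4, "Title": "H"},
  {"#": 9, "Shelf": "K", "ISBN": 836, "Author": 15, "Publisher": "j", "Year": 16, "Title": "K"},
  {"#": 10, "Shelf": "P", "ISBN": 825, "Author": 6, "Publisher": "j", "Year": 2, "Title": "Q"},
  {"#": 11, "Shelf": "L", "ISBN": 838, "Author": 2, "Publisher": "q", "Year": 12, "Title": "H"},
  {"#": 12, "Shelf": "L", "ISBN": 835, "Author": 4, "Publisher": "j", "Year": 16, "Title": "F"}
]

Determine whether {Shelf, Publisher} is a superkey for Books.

No

Rows 6 and 11 have the same {Shelf, Publisher} value (Shelf=L, Publisher=q) but are distinct tuples, so {Shelf, Publisher} does not determine every attribute — not a superkey.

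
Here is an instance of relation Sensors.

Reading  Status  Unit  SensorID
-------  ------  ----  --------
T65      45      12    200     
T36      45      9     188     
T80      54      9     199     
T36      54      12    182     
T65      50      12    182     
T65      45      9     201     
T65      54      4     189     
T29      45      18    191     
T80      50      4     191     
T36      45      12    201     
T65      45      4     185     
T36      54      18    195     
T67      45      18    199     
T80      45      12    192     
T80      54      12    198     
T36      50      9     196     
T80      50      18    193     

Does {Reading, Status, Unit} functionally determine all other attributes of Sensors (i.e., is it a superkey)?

All 17 rows have distinct {Reading, Status, Unit} values, so {Reading, Status, Unit} → (all attributes) holds and {Reading, Status, Unit} is a superkey.

Yes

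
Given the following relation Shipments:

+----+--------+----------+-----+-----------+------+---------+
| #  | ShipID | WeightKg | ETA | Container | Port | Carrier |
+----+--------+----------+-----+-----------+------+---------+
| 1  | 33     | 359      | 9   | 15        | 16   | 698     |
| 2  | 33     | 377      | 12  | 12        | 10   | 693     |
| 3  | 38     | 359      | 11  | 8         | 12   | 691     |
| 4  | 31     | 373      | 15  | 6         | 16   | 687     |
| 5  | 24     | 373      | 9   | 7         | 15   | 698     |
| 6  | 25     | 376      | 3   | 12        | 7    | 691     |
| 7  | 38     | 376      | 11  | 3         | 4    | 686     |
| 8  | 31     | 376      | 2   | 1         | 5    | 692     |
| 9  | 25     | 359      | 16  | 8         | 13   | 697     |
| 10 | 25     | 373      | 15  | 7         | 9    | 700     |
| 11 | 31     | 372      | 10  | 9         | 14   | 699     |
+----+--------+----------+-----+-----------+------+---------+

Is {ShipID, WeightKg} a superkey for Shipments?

All 11 rows have distinct {ShipID, WeightKg} values, so {ShipID, WeightKg} → (all attributes) holds and {ShipID, WeightKg} is a superkey.

Yes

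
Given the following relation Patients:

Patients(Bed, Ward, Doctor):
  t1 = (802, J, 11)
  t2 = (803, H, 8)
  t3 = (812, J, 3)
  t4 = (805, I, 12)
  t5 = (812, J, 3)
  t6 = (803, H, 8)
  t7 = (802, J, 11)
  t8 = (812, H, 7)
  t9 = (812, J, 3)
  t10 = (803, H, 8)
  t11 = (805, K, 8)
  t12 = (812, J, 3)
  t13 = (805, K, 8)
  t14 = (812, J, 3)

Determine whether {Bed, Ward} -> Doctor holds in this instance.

(Bed=802, Ward=J): rows 1, 7 → Doctor = 11, 11 ✓
(Bed=803, Ward=H): rows 2, 6, 10 → Doctor = 8, 8, 8 ✓
(Bed=812, Ward=J): rows 3, 5, 9, 12, 14 → Doctor = 3, 3, 3, 3, 3 ✓
(Bed=805, Ward=I): row 4 → Doctor = 12 ✓
(Bed=812, Ward=H): row 8 → Doctor = 7 ✓
(Bed=805, Ward=K): rows 11, 13 → Doctor = 8, 8 ✓
Every {Bed, Ward} value is associated with a single Doctor value, so {Bed, Ward} -> Doctor holds.

Yes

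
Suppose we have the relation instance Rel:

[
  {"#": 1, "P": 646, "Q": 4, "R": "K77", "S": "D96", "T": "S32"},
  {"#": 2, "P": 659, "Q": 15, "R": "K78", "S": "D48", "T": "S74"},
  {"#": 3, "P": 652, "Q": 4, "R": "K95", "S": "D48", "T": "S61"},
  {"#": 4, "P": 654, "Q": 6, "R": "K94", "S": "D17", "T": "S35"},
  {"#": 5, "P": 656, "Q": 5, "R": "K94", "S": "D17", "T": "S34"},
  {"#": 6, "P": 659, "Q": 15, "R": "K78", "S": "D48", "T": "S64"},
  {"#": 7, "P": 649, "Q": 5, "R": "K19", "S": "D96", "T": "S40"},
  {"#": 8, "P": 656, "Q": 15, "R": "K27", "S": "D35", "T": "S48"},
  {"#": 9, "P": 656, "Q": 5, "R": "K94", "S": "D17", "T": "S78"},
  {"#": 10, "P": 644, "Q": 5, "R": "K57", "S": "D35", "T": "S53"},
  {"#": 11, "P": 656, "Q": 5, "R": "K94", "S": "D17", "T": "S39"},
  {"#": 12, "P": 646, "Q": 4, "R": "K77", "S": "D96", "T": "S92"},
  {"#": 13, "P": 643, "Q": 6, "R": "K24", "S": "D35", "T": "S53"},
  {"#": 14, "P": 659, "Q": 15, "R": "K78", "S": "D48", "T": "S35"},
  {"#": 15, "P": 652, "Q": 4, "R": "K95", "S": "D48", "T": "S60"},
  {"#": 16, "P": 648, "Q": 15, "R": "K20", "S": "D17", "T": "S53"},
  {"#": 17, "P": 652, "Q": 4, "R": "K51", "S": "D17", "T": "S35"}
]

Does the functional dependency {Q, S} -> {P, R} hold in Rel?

Yes

(Q=4, S=D96): rows 1, 12 → {P,R} = (646, K77), (646, K77) ✓
(Q=15, S=D48): rows 2, 6, 14 → {P,R} = (659, K78), (659, K78), (659, K78) ✓
(Q=4, S=D48): rows 3, 15 → {P,R} = (652, K95), (652, K95) ✓
(Q=6, S=D17): row 4 → {P,R} = (654, K94) ✓
(Q=5, S=D17): rows 5, 9, 11 → {P,R} = (656, K94), (656, K94), (656, K94) ✓
(Q=5, S=D96): row 7 → {P,R} = (649, K19) ✓
(Q=15, S=D35): row 8 → {P,R} = (656, K27) ✓
(Q=5, S=D35): row 10 → {P,R} = (644, K57) ✓
(Q=6, S=D35): row 13 → {P,R} = (643, K24) ✓
(Q=15, S=D17): row 16 → {P,R} = (648, K20) ✓
(Q=4, S=D17): row 17 → {P,R} = (652, K51) ✓
Every {Q, S} value is associated with a single {P, R} value, so {Q, S} -> {P, R} holds.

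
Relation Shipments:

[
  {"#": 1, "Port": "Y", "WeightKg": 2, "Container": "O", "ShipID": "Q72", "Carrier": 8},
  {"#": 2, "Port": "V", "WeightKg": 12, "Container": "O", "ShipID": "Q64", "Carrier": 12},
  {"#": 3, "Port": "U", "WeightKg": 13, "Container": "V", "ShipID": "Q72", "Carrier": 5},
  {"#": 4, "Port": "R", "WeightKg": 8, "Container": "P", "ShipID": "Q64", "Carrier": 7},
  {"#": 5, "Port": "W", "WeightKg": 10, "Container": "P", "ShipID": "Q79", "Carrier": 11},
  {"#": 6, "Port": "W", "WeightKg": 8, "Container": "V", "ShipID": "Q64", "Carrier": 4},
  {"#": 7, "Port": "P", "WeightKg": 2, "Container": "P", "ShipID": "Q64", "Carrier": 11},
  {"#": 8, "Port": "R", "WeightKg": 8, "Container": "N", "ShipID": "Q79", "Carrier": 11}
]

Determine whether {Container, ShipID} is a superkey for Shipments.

No

Rows 4 and 7 have the same {Container, ShipID} value (Container=P, ShipID=Q64) but are distinct tuples, so {Container, ShipID} does not determine every attribute — not a superkey.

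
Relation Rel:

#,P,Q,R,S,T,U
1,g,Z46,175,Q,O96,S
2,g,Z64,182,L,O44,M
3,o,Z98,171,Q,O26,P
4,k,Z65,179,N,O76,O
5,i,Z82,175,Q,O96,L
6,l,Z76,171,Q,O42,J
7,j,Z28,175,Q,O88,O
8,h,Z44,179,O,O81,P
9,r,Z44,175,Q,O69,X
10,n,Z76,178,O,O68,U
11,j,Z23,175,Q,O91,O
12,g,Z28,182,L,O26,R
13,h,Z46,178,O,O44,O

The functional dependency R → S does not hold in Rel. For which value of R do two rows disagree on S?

179

R=175: rows 1, 5, 7, 9, 11 → S = Q, Q, Q, Q, Q ✓
R=182: rows 2, 12 → S = L, L ✓
R=171: rows 3, 6 → S = Q, Q ✓
R=179: rows 4, 8 → S takes values {N, O} — violation
R=178: rows 10, 13 → S = O, O ✓
The only R value with inconsistent S is R=179.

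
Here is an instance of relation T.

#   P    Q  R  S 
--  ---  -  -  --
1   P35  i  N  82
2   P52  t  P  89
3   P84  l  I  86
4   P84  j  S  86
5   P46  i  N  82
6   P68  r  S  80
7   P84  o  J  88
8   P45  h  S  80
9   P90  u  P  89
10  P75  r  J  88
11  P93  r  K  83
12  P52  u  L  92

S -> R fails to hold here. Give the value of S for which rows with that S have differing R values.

86

S=82: rows 1, 5 → R = N, N ✓
S=89: rows 2, 9 → R = P, P ✓
S=86: rows 3, 4 → R takes values {I, S} — violation
S=80: rows 6, 8 → R = S, S ✓
S=88: rows 7, 10 → R = J, J ✓
S=83: row 11 → R = K ✓
S=92: row 12 → R = L ✓
The only S value with inconsistent R is S=86.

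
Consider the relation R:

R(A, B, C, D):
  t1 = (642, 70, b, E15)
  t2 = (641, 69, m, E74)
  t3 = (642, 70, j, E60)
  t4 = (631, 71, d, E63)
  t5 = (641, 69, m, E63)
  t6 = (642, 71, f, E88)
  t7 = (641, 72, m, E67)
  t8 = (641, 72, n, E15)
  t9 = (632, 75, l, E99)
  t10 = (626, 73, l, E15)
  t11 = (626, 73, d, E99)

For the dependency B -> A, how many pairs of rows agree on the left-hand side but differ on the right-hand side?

1

B=70: all 2 rows agree on A — 0 pairs.
B=69: all 2 rows agree on A — 0 pairs.
B=71: violating pairs (4,6) — 1 pair.
B=72: all 2 rows agree on A — 0 pairs.
B=73: all 2 rows agree on A — 0 pairs.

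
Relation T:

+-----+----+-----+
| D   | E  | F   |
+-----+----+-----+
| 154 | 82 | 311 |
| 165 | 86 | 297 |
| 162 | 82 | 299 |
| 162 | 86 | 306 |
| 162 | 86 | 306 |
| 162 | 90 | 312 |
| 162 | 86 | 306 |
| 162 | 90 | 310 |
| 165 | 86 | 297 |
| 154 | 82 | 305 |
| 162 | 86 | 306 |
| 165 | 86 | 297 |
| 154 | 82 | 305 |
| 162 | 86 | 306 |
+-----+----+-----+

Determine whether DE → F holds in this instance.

(D=154, E=82): 3 rows → F takes values {311, 305} — violation
(D=165, E=86): 3 rows → F = 297, 297, 297 ✓
(D=162, E=82): 1 row → F = 299 ✓
(D=162, E=86): 5 rows → F = 306, 306, 306, 306, 306 ✓
(D=162, E=90): 2 rows → F takes values {312, 310} — violation
Two rows agree on DE but differ on F, so DE → F does not hold.

No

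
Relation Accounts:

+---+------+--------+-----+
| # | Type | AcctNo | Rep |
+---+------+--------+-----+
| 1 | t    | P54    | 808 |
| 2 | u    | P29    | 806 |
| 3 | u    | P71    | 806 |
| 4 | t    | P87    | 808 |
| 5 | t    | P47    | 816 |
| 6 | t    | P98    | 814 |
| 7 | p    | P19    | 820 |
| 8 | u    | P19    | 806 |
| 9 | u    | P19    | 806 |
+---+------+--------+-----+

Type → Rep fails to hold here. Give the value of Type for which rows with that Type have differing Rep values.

t

Type=t: rows 1, 4, 5, 6 → Rep takes values {808, 816, 814} — violation
Type=u: rows 2, 3, 8, 9 → Rep = 806, 806, 806, 806 ✓
Type=p: row 7 → Rep = 820 ✓
The only Type value with inconsistent Rep is Type=t.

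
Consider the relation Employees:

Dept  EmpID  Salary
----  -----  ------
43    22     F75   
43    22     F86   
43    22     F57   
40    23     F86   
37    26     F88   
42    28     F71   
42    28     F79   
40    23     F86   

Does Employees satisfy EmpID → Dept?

Yes

EmpID=22: 3 rows → Dept = 43, 43, 43 ✓
EmpID=23: 2 rows → Dept = 40, 40 ✓
EmpID=26: 1 row → Dept = 37 ✓
EmpID=28: 2 rows → Dept = 42, 42 ✓
Every EmpID value is associated with a single Dept value, so EmpID → Dept holds.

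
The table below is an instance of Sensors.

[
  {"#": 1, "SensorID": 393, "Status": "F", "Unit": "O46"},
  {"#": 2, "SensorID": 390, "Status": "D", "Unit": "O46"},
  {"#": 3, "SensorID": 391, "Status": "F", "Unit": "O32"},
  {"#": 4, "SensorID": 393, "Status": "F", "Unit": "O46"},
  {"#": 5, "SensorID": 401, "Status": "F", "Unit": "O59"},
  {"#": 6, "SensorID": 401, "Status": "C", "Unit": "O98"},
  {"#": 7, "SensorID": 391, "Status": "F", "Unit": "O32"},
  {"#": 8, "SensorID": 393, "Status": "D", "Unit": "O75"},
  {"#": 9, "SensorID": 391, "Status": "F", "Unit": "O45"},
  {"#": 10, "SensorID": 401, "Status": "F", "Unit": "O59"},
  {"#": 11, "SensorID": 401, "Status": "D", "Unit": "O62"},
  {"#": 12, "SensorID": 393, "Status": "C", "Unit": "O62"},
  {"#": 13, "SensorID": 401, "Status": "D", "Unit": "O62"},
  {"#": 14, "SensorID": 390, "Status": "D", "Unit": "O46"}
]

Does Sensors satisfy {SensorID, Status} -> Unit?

No

(SensorID=393, Status=F): rows 1, 4 → Unit = O46, O46 ✓
(SensorID=390, Status=D): rows 2, 14 → Unit = O46, O46 ✓
(SensorID=391, Status=F): rows 3, 7, 9 → Unit takes values {O32, O45} — violation
(SensorID=401, Status=F): rows 5, 10 → Unit = O59, O59 ✓
(SensorID=401, Status=C): row 6 → Unit = O98 ✓
(SensorID=393, Status=D): row 8 → Unit = O75 ✓
(SensorID=401, Status=D): rows 11, 13 → Unit = O62, O62 ✓
(SensorID=393, Status=C): row 12 → Unit = O62 ✓
Two rows agree on {SensorID, Status} but differ on Unit, so {SensorID, Status} -> Unit does not hold.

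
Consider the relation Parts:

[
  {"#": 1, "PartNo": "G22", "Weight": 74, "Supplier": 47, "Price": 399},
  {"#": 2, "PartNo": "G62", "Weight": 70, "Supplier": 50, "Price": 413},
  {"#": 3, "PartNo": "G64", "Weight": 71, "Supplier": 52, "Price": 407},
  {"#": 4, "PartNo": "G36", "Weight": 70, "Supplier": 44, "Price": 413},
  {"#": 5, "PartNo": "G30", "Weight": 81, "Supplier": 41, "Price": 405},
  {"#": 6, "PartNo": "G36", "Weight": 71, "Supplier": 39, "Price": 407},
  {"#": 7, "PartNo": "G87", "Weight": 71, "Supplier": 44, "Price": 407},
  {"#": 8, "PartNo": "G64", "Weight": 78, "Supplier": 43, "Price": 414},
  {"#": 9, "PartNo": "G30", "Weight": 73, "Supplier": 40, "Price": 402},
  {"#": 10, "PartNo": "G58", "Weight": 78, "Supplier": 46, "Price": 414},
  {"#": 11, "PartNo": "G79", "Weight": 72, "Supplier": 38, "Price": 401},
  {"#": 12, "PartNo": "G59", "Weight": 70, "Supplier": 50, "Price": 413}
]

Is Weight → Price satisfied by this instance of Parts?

Yes

Weight=74: row 1 → Price = 399 ✓
Weight=70: rows 2, 4, 12 → Price = 413, 413, 413 ✓
Weight=71: rows 3, 6, 7 → Price = 407, 407, 407 ✓
Weight=81: row 5 → Price = 405 ✓
Weight=78: rows 8, 10 → Price = 414, 414 ✓
Weight=73: row 9 → Price = 402 ✓
Weight=72: row 11 → Price = 401 ✓
Every Weight value is associated with a single Price value, so Weight → Price holds.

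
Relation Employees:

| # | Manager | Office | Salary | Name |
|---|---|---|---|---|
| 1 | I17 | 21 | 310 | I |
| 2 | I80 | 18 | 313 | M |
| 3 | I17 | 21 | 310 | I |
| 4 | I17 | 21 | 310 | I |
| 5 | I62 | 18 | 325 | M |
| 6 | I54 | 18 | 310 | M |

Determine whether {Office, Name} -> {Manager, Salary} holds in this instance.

No

(Office=21, Name=I): rows 1, 3, 4 → {Manager,Salary} = (I17, 310), (I17, 310), (I17, 310) ✓
(Office=18, Name=M): rows 2, 5, 6 → {Manager,Salary} takes values {(I80, 313), (I62, 325), (I54, 310)} — violation
Two rows agree on {Office, Name} but differ on {Manager, Salary}, so {Office, Name} -> {Manager, Salary} does not hold.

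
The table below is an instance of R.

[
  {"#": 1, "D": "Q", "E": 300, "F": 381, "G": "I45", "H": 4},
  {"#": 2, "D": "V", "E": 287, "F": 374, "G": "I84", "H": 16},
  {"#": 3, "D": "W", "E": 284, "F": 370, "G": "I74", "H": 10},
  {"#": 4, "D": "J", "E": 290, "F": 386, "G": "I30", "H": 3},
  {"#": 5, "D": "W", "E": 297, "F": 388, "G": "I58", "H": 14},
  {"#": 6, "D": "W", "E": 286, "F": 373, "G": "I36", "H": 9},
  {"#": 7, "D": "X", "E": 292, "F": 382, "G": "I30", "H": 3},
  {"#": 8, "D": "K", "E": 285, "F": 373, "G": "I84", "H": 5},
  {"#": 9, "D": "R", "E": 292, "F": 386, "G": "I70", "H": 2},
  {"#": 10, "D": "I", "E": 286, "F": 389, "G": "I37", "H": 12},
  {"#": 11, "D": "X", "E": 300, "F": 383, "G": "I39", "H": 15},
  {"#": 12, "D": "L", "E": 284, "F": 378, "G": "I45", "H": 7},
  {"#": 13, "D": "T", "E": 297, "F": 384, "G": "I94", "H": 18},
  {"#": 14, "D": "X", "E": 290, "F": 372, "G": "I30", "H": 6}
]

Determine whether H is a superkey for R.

Rows 4 and 7 have the same H value H=3 but are distinct tuples, so H does not determine every attribute — not a superkey.

No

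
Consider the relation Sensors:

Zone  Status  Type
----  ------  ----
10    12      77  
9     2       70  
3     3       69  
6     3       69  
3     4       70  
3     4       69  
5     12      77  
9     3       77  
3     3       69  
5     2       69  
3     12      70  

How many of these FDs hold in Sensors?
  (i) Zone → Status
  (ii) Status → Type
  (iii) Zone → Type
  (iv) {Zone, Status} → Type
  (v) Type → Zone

(i) Zone → Status: Zone=9: 2 rows → Status takes values {2, 3} — violation; Zone=3: 5 rows → Status takes values {3, 4, 12} — violation; Zone=5: 2 rows → Status takes values {12, 2} — violation — fails.
(ii) Status → Type: Status=12: 3 rows → Type takes values {77, 70} — violation; Status=2: 2 rows → Type takes values {70, 69} — violation; Status=3: 4 rows → Type takes values {69, 77} — violation; Status=4: 2 rows → Type takes values {70, 69} — violation — fails.
(iii) Zone → Type: Zone=9: 2 rows → Type takes values {70, 77} — violation; Zone=3: 5 rows → Type takes values {69, 70} — violation; Zone=5: 2 rows → Type takes values {77, 69} — violation — fails.
(iv) {Zone, Status} → Type: (Zone=3, Status=4): 2 rows → Type takes values {70, 69} — violation — fails.
(v) Type → Zone: Type=77: 3 rows → Zone takes values {10, 5, 9} — violation; Type=70: 3 rows → Zone takes values {9, 3} — violation; Type=69: 5 rows → Zone takes values {3, 6, 5} — violation — fails.
None of the 5 dependencies hold.

0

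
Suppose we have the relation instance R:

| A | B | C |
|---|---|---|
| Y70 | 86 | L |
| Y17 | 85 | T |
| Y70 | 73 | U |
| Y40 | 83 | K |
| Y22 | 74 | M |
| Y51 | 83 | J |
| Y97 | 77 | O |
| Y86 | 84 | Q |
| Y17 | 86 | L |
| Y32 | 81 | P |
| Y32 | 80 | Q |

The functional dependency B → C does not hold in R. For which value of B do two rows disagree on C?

83

B=86: 2 rows → C = L, L ✓
B=85: 1 row → C = T ✓
B=73: 1 row → C = U ✓
B=83: 2 rows → C takes values {K, J} — violation
B=74: 1 row → C = M ✓
B=77: 1 row → C = O ✓
B=84: 1 row → C = Q ✓
B=81: 1 row → C = P ✓
B=80: 1 row → C = Q ✓
The only B value with inconsistent C is B=83.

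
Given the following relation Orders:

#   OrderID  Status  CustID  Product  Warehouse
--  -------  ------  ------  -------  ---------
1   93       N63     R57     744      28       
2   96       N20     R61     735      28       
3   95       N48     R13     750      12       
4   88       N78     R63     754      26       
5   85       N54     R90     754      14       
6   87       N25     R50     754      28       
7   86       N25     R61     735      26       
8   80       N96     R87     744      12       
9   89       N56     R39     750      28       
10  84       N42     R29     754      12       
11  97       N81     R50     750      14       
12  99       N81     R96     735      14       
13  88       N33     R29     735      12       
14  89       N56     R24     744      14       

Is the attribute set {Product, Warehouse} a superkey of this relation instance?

Yes

All 14 rows have distinct {Product, Warehouse} values, so {Product, Warehouse} → (all attributes) holds and {Product, Warehouse} is a superkey.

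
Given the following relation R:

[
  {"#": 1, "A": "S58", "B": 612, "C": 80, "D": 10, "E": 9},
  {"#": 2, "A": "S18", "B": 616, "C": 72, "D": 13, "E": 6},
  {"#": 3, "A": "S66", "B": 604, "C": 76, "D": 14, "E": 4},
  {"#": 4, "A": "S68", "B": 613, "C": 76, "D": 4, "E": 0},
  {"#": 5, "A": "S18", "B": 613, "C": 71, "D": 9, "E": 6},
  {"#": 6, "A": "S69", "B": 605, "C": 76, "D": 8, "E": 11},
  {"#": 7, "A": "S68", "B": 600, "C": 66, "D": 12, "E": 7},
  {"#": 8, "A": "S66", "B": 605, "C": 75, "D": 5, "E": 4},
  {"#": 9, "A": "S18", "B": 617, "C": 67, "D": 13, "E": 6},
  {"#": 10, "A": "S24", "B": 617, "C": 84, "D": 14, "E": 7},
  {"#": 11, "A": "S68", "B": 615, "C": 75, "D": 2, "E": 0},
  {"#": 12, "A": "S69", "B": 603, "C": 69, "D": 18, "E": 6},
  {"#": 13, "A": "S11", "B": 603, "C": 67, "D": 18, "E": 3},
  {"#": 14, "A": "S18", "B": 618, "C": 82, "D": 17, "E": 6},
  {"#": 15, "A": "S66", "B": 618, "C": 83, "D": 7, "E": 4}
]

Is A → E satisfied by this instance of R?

No

A=S58: row 1 → E = 9 ✓
A=S18: rows 2, 5, 9, 14 → E = 6, 6, 6, 6 ✓
A=S66: rows 3, 8, 15 → E = 4, 4, 4 ✓
A=S68: rows 4, 7, 11 → E takes values {0, 7} — violation
A=S69: rows 6, 12 → E takes values {11, 6} — violation
A=S24: row 10 → E = 7 ✓
A=S11: row 13 → E = 3 ✓
Two rows agree on A but differ on E, so A → E does not hold.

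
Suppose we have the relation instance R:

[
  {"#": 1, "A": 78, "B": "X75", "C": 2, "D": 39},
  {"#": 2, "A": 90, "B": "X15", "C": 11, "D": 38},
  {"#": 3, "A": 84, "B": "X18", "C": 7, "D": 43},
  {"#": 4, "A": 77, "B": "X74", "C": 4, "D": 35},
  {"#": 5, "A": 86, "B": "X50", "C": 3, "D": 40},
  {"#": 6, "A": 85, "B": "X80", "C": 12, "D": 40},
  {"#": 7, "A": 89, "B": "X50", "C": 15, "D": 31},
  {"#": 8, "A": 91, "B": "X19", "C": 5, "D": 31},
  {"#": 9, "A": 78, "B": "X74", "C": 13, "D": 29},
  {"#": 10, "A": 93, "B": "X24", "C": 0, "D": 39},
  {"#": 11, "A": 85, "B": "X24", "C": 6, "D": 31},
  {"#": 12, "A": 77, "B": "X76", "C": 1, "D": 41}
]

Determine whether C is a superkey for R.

All 12 rows have distinct C values, so C → (all attributes) holds and C is a superkey.

Yes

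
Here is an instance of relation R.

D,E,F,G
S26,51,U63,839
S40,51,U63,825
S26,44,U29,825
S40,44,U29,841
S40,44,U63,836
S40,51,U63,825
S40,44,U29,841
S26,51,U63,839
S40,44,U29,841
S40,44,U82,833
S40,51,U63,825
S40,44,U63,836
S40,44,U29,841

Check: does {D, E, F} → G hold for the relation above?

Yes

(D=S26, E=51, F=U63): 2 rows → G = 839, 839 ✓
(D=S40, E=51, F=U63): 3 rows → G = 825, 825, 825 ✓
(D=S26, E=44, F=U29): 1 row → G = 825 ✓
(D=S40, E=44, F=U29): 4 rows → G = 841, 841, 841, 841 ✓
(D=S40, E=44, F=U63): 2 rows → G = 836, 836 ✓
(D=S40, E=44, F=U82): 1 row → G = 833 ✓
Every {D, E, F} value is associated with a single G value, so {D, E, F} → G holds.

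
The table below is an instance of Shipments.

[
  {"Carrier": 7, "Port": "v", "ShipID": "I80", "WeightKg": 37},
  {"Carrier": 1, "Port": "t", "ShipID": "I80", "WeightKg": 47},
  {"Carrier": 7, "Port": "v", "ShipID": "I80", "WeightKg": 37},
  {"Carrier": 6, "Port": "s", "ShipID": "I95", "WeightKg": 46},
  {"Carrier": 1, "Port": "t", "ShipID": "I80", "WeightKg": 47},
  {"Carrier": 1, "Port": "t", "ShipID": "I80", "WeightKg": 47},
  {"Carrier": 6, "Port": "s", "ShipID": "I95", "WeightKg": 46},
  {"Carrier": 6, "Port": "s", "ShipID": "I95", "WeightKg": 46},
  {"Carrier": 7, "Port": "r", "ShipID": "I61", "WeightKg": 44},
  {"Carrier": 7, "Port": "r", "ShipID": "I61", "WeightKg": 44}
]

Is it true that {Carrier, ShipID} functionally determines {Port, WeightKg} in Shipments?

Yes

(Carrier=7, ShipID=I80): 2 rows → {Port,WeightKg} = (v, 37), (v, 37) ✓
(Carrier=1, ShipID=I80): 3 rows → {Port,WeightKg} = (t, 47), (t, 47), (t, 47) ✓
(Carrier=6, ShipID=I95): 3 rows → {Port,WeightKg} = (s, 46), (s, 46), (s, 46) ✓
(Carrier=7, ShipID=I61): 2 rows → {Port,WeightKg} = (r, 44), (r, 44) ✓
Every {Carrier, ShipID} value is associated with a single {Port, WeightKg} value, so {Carrier, ShipID} -> {Port, WeightKg} holds.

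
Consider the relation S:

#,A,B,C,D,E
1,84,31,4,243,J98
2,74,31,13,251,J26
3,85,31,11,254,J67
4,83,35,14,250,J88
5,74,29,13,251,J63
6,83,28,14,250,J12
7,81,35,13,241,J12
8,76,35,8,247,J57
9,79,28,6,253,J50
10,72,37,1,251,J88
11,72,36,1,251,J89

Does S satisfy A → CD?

A=84: row 1 → {C,D} = (4, 243) ✓
A=74: rows 2, 5 → {C,D} = (13, 251), (13, 251) ✓
A=85: row 3 → {C,D} = (11, 254) ✓
A=83: rows 4, 6 → {C,D} = (14, 250), (14, 250) ✓
A=81: row 7 → {C,D} = (13, 241) ✓
A=76: row 8 → {C,D} = (8, 247) ✓
A=79: row 9 → {C,D} = (6, 253) ✓
A=72: rows 10, 11 → {C,D} = (1, 251), (1, 251) ✓
Every A value is associated with a single CD value, so A → CD holds.

Yes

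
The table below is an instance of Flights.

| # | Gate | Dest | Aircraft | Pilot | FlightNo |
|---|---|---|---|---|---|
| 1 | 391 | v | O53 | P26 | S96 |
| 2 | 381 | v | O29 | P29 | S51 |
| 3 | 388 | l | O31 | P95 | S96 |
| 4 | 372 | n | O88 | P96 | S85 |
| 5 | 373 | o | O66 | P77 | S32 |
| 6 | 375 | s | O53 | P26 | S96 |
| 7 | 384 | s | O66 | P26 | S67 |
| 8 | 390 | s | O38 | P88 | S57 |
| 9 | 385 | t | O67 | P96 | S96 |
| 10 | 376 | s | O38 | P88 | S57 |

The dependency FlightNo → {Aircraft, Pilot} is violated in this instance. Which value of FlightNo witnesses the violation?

S96

FlightNo=S96: rows 1, 3, 6, 9 → {Aircraft,Pilot} takes values {(O53, P26), (O31, P95), (O67, P96)} — violation
FlightNo=S51: row 2 → {Aircraft,Pilot} = (O29, P29) ✓
FlightNo=S85: row 4 → {Aircraft,Pilot} = (O88, P96) ✓
FlightNo=S32: row 5 → {Aircraft,Pilot} = (O66, P77) ✓
FlightNo=S67: row 7 → {Aircraft,Pilot} = (O66, P26) ✓
FlightNo=S57: rows 8, 10 → {Aircraft,Pilot} = (O38, P88), (O38, P88) ✓
The only FlightNo value with inconsistent RHS is FlightNo=S96.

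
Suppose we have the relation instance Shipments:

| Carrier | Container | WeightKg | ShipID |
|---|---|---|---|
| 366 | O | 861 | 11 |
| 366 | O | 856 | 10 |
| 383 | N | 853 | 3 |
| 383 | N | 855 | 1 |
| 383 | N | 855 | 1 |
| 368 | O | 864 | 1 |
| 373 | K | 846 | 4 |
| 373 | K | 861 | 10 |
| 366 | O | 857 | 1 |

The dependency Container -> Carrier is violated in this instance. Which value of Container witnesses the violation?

Container=O: 4 rows → Carrier takes values {366, 368} — violation
Container=N: 3 rows → Carrier = 383, 383, 383 ✓
Container=K: 2 rows → Carrier = 373, 373 ✓
The only Container value with inconsistent Carrier is Container=O.

O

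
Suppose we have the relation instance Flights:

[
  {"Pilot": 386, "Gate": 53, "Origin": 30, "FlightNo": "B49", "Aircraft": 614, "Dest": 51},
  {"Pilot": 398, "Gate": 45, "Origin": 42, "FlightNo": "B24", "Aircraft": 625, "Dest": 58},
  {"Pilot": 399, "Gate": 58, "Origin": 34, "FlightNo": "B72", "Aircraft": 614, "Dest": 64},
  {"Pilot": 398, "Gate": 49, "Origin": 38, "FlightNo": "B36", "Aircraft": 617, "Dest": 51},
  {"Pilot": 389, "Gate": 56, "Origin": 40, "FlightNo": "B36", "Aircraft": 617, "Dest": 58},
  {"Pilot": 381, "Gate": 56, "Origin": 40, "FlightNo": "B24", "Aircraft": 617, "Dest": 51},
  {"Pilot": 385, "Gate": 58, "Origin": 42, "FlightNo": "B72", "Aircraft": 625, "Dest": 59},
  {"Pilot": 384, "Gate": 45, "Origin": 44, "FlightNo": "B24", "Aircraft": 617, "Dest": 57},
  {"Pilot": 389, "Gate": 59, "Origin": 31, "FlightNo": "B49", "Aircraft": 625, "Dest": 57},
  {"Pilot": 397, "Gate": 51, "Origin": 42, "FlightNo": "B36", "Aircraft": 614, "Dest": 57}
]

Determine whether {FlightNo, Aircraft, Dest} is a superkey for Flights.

Yes

All 10 rows have distinct {FlightNo, Aircraft, Dest} values, so {FlightNo, Aircraft, Dest} → (all attributes) holds and {FlightNo, Aircraft, Dest} is a superkey.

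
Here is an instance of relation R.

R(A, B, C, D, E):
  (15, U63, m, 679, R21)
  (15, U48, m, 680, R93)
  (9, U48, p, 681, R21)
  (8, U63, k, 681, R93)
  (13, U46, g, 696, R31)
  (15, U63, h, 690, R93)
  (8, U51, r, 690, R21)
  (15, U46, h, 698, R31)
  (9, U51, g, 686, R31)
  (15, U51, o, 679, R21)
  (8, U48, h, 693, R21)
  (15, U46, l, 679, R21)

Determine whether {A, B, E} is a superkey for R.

All 12 rows have distinct {A, B, E} values, so {A, B, E} → (all attributes) holds and {A, B, E} is a superkey.

Yes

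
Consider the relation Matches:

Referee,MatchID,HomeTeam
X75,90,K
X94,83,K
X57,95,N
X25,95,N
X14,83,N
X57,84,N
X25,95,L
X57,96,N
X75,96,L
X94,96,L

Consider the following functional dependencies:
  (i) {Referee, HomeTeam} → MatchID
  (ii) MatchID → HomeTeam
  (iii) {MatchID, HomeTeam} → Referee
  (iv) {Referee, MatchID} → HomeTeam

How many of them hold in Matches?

(i) {Referee, HomeTeam} → MatchID: (Referee=X57, HomeTeam=N): 3 rows → MatchID takes values {95, 84, 96} — violation — fails.
(ii) MatchID → HomeTeam: MatchID=83: 2 rows → HomeTeam takes values {K, N} — violation; MatchID=95: 3 rows → HomeTeam takes values {N, L} — violation; MatchID=96: 3 rows → HomeTeam takes values {N, L} — violation — fails.
(iii) {MatchID, HomeTeam} → Referee: (MatchID=95, HomeTeam=N): 2 rows → Referee takes values {X57, X25} — violation; (MatchID=96, HomeTeam=L): 2 rows → Referee takes values {X75, X94} — violation — fails.
(iv) {Referee, MatchID} → HomeTeam: (Referee=X25, MatchID=95): 2 rows → HomeTeam takes values {N, L} — violation — fails.
None of the 4 dependencies hold.

0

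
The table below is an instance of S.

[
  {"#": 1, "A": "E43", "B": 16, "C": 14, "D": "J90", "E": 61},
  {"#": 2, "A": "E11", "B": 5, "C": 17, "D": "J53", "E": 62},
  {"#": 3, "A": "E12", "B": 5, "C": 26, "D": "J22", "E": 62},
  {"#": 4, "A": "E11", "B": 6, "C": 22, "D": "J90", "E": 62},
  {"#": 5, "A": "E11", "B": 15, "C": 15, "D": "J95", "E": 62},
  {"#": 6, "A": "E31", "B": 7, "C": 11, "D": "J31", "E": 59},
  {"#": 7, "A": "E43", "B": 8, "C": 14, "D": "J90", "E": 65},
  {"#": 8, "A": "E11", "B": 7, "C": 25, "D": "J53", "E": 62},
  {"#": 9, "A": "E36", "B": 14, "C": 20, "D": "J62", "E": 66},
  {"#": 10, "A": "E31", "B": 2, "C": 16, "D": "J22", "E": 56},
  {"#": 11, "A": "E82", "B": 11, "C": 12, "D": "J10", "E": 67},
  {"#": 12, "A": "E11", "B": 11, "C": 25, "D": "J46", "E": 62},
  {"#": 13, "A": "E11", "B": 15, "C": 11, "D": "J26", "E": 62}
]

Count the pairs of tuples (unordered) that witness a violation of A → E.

A=E43: violating pairs (1,7) — 1 pair.
A=E11: all 6 rows agree on E — 0 pairs.
A=E31: violating pairs (6,10) — 1 pair.

2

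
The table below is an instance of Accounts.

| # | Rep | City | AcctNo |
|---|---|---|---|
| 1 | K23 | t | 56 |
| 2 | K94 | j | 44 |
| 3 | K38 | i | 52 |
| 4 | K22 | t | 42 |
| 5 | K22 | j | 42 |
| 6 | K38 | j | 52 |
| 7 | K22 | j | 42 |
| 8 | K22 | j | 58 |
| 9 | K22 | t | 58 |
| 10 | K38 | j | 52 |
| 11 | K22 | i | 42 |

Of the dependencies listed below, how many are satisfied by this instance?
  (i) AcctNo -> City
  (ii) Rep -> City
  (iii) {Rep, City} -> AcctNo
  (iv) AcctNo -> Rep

1

(i) AcctNo -> City: AcctNo=52: rows 3, 6, 10 → City takes values {i, j} — violation; AcctNo=42: rows 4, 5, 7, 11 → City takes values {t, j, i} — violation; AcctNo=58: rows 8, 9 → City takes values {j, t} — violation — fails.
(ii) Rep -> City: Rep=K38: rows 3, 6, 10 → City takes values {i, j} — violation; Rep=K22: rows 4, 5, 7, 8, 9, 11 → City takes values {t, j, i} — violation — fails.
(iii) {Rep, City} -> AcctNo: (Rep=K22, City=t): rows 4, 9 → AcctNo takes values {42, 58} — violation; (Rep=K22, City=j): rows 5, 7, 8 → AcctNo takes values {42, 58} — violation — fails.
(iv) AcctNo -> Rep: every LHS value maps to a single RHS value — holds.
1 of the 4 dependencies holds.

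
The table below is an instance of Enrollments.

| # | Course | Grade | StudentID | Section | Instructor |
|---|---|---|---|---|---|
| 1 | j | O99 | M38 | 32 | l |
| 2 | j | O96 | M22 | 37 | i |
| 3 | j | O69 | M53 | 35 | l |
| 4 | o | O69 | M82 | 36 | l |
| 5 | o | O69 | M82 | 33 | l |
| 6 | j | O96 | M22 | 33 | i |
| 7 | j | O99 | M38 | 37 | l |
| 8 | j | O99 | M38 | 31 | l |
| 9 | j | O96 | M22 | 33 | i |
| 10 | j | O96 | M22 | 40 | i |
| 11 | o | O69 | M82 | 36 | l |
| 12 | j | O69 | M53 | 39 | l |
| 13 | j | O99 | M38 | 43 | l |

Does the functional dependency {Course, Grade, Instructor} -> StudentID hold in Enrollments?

(Course=j, Grade=O99, Instructor=l): rows 1, 7, 8, 13 → StudentID = M38, M38, M38, M38 ✓
(Course=j, Grade=O96, Instructor=i): rows 2, 6, 9, 10 → StudentID = M22, M22, M22, M22 ✓
(Course=j, Grade=O69, Instructor=l): rows 3, 12 → StudentID = M53, M53 ✓
(Course=o, Grade=O69, Instructor=l): rows 4, 5, 11 → StudentID = M82, M82, M82 ✓
Every {Course, Grade, Instructor} value is associated with a single StudentID value, so {Course, Grade, Instructor} -> StudentID holds.

Yes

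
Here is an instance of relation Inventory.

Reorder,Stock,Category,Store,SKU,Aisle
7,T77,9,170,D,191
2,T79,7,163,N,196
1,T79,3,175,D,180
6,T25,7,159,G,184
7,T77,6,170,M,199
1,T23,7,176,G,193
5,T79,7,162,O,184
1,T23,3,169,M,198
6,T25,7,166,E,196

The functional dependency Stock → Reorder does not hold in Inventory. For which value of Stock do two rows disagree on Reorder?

T79

Stock=T77: 2 rows → Reorder = 7, 7 ✓
Stock=T79: 3 rows → Reorder takes values {2, 1, 5} — violation
Stock=T25: 2 rows → Reorder = 6, 6 ✓
Stock=T23: 2 rows → Reorder = 1, 1 ✓
The only Stock value with inconsistent Reorder is Stock=T79.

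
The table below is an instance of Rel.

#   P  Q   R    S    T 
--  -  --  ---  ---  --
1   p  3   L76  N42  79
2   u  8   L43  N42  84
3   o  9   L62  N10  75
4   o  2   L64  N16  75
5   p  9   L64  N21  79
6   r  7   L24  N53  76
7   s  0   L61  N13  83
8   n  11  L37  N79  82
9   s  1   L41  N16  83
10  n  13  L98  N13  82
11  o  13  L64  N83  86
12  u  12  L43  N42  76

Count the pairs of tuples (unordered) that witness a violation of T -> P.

T=79: all 2 rows agree on P — 0 pairs.
T=75: all 2 rows agree on P — 0 pairs.
T=76: violating pairs (6,12) — 1 pair.
T=83: all 2 rows agree on P — 0 pairs.
T=82: all 2 rows agree on P — 0 pairs.

1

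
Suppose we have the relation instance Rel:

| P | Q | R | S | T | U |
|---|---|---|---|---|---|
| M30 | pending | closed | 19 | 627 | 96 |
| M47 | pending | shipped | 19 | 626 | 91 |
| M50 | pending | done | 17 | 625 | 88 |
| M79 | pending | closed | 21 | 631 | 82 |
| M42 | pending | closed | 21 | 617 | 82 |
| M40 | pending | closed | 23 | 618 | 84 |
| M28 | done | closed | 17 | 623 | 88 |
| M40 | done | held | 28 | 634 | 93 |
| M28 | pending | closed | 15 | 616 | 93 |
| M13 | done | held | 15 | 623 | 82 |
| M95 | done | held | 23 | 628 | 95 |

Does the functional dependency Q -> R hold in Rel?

No

Q=pending: 7 rows → R takes values {closed, shipped, done} — violation
Q=done: 4 rows → R takes values {closed, held} — violation
Two rows agree on Q but differ on R, so Q -> R does not hold.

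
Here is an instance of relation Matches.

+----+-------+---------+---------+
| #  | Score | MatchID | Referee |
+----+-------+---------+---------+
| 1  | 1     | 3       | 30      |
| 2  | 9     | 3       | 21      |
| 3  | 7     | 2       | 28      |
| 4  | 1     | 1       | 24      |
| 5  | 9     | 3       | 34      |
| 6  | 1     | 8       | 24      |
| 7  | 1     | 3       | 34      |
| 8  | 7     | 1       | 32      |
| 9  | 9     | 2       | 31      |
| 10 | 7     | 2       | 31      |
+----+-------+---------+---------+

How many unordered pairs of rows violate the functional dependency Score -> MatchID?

9

Score=1: violating pairs (1,4), (1,6), (4,6), (4,7), (6,7) — 5 pairs.
Score=9: violating pairs (2,9), (5,9) — 2 pairs.
Score=7: violating pairs (3,8), (8,10) — 2 pairs.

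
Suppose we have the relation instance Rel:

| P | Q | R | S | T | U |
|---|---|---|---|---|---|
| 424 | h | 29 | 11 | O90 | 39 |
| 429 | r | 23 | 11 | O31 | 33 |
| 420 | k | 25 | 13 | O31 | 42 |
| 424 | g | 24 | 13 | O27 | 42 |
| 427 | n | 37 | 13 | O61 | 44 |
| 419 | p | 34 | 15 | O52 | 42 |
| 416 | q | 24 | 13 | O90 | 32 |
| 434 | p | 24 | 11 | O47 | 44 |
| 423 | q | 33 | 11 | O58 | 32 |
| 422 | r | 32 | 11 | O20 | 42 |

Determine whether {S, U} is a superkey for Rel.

Two distinct rows share (S=13, U=42), so {S, U} does not determine every attribute — not a superkey.

No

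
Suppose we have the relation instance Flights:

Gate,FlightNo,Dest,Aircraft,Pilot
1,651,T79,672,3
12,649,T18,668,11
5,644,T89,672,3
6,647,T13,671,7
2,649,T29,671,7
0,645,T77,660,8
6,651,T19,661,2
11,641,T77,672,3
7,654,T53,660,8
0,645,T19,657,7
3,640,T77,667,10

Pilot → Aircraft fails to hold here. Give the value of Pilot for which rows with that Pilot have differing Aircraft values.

Pilot=3: 3 rows → Aircraft = 672, 672, 672 ✓
Pilot=11: 1 row → Aircraft = 668 ✓
Pilot=7: 3 rows → Aircraft takes values {671, 657} — violation
Pilot=8: 2 rows → Aircraft = 660, 660 ✓
Pilot=2: 1 row → Aircraft = 661 ✓
Pilot=10: 1 row → Aircraft = 667 ✓
The only Pilot value with inconsistent Aircraft is Pilot=7.

7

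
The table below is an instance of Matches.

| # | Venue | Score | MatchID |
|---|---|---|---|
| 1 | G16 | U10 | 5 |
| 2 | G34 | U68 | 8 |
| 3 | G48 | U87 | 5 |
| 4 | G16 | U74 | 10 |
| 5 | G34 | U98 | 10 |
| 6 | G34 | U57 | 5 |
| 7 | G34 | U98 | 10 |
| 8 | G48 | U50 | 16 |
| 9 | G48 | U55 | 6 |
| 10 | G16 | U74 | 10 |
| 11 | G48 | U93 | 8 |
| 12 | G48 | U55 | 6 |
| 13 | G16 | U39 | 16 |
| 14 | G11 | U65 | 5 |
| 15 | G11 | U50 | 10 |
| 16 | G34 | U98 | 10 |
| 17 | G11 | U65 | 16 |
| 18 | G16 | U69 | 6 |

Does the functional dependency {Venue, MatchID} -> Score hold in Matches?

(Venue=G16, MatchID=5): row 1 → Score = U10 ✓
(Venue=G34, MatchID=8): row 2 → Score = U68 ✓
(Venue=G48, MatchID=5): row 3 → Score = U87 ✓
(Venue=G16, MatchID=10): rows 4, 10 → Score = U74, U74 ✓
(Venue=G34, MatchID=10): rows 5, 7, 16 → Score = U98, U98, U98 ✓
(Venue=G34, MatchID=5): row 6 → Score = U57 ✓
(Venue=G48, MatchID=16): row 8 → Score = U50 ✓
(Venue=G48, MatchID=6): rows 9, 12 → Score = U55, U55 ✓
(Venue=G48, MatchID=8): row 11 → Score = U93 ✓
(Venue=G16, MatchID=16): row 13 → Score = U39 ✓
(Venue=G11, MatchID=5): row 14 → Score = U65 ✓
(Venue=G11, MatchID=10): row 15 → Score = U50 ✓
(Venue=G11, MatchID=16): row 17 → Score = U65 ✓
(Venue=G16, MatchID=6): row 18 → Score = U69 ✓
Every {Venue, MatchID} value is associated with a single Score value, so {Venue, MatchID} -> Score holds.

Yes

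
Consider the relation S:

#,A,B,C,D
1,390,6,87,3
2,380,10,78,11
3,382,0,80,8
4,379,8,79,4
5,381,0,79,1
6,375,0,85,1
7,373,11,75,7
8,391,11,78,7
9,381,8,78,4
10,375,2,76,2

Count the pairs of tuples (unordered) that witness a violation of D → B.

D=4: all 2 rows agree on B — 0 pairs.
D=1: all 2 rows agree on B — 0 pairs.
D=7: all 2 rows agree on B — 0 pairs.

0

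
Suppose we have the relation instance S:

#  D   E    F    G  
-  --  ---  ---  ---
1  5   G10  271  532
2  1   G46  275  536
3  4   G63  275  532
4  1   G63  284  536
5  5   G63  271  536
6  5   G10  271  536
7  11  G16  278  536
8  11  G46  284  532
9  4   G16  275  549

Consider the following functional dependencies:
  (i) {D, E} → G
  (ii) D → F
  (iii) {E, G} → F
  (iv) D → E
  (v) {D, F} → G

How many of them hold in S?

0

(i) {D, E} → G: (D=5, E=G10): rows 1, 6 → G takes values {532, 536} — violation — fails.
(ii) D → F: D=1: rows 2, 4 → F takes values {275, 284} — violation; D=11: rows 7, 8 → F takes values {278, 284} — violation — fails.
(iii) {E, G} → F: (E=G63, G=536): rows 4, 5 → F takes values {284, 271} — violation — fails.
(iv) D → E: D=5: rows 1, 5, 6 → E takes values {G10, G63} — violation; D=1: rows 2, 4 → E takes values {G46, G63} — violation; D=4: rows 3, 9 → E takes values {G63, G16} — violation; D=11: rows 7, 8 → E takes values {G16, G46} — violation — fails.
(v) {D, F} → G: (D=5, F=271): rows 1, 5, 6 → G takes values {532, 536} — violation; (D=4, F=275): rows 3, 9 → G takes values {532, 549} — violation — fails.
None of the 5 dependencies hold.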